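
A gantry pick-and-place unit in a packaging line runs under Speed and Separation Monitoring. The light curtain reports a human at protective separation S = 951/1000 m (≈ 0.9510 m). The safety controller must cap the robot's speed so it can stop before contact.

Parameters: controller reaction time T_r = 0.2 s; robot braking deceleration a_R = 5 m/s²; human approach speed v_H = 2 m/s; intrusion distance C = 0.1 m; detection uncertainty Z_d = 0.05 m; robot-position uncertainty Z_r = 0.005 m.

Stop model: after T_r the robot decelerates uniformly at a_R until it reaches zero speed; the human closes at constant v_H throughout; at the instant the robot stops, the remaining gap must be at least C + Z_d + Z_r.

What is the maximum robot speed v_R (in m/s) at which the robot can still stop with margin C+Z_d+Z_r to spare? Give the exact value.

v_R_max = 3/5 m/s = 0.6000 m/s

quadratic (1/10)·v² + (3/5)·v + (-99/250) = 0
  disc = (3/5)² − 4·(1/10)·(-99/250) = 324/625 ; √disc = 18/25
  v_R = (−(3/5) + 18/25) / (2·(1/10)) = 3/5 m/s
check:
braking lasts T_s = (3/5)/5 = 0.1200 s
reaction-phase robot travel = 0.6000·0.2000 = 0.1200 m
robot covers 0.6000·0.1200 − ½·5.0000·0.1200² = 0.0360 m while stopping
person approaches 2.0000·(0.2000+0.1200) = 0.6400 m
margins: 0.1000+0.0500+0.0050 = 0.1550 m
sum ≈ 0.1200+0.0360+0.6400+0.1550 ≈ 0.9510 m = S ✓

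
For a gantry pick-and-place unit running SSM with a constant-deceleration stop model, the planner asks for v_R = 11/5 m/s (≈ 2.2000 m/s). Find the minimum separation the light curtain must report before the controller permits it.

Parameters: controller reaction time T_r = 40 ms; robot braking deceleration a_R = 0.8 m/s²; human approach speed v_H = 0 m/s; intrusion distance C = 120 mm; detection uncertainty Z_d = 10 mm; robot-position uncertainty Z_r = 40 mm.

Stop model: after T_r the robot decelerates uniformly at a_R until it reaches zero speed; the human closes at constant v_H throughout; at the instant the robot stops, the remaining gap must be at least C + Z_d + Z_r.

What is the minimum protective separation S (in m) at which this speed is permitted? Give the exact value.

T_s = v_R/a_R = (11/5)/(4/5) = 2.7500 s
robot in T_r: 2.2000·0.0400 = 0.0880 m
robot under decel: 2.2000²/(2·0.8000) = 3.0250 m
human closes 0.0000·2.7900 = 0.0000 m
margins: 0.1200+0.0100+0.0400 = 0.1700 m
S_min ≈ 0.0880+3.0250+0.0000+0.1700  ⇒  S_min = 3283/1000 m

S_min = 3283/1000 m = 3.2830 m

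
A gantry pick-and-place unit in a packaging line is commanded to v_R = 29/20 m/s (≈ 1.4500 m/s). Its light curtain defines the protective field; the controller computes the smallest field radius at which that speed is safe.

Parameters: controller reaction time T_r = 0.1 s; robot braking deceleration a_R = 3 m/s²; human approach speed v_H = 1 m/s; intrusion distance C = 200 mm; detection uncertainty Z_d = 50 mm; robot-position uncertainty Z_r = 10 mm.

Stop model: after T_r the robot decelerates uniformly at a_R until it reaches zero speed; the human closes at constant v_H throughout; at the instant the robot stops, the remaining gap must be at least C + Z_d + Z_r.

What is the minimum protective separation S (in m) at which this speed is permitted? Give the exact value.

T_s = v_R/a_R = (29/20)/3 = 0.4833 s
robot covers v_R·T_r = 1.4500·0.1000 = 0.1450 m before braking
robot covers 1.4500·0.4833 − ½·3.0000·0.4833² = 0.3504 m while stopping
human over T_r+T_s: 1.0000·(0.1000+0.4833) = 0.5833 m
margins: 0.2000+0.0500+0.0100 = 0.2600 m
S_min ≈ 0.1450+0.3504+0.5833+0.2600  ⇒  S_min = 1071/800 m

S_min = 1071/800 m = 1.3388 m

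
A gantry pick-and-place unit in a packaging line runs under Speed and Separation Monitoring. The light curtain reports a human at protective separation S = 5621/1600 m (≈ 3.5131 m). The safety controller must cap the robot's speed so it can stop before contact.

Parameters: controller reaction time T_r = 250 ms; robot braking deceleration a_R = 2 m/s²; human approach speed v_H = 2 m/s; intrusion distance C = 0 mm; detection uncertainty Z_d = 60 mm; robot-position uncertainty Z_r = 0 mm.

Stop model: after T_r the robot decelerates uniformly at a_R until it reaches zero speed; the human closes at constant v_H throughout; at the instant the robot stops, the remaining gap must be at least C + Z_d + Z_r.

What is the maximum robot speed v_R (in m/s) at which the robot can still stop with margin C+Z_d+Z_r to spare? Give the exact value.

quadratic (1/4)·v² + (5/4)·v + (-189/64) = 0
  disc = (5/4)² − 4·(1/4)·(-189/64) = 289/64 ; √disc = 17/8
  v_R = (−(5/4) + 17/8) / (2·(1/4)) = 7/4 m/s
check:
T_s = v_R/a_R = (7/4)/2 = 0.8750 s
robot covers v_R·T_r = 1.7500·0.2500 = 0.4375 m before braking
robot under decel: 1.7500²/(2·2.0000) = 0.7656 m
person approaches 2.0000·(0.2500+0.8750) = 2.2500 m
residual clearance needed = 0.0000+0.0600+0.0000 = 0.0600 m
sum ≈ 0.4375+0.7656+2.2500+0.0600 ≈ 3.5131 m = S ✓

v_R_max = 7/4 m/s = 1.7500 m/s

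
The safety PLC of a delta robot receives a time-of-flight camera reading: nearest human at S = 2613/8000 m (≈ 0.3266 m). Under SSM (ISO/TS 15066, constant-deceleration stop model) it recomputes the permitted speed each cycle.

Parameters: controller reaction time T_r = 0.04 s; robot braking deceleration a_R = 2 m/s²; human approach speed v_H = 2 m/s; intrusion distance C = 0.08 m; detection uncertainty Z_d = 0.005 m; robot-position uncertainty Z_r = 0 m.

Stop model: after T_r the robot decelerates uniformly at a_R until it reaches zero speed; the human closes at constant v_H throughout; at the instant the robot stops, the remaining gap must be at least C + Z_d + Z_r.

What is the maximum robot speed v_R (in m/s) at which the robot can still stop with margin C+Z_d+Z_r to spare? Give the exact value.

v_R_max = 3/20 m/s = 0.1500 m/s

collect terms ⇒ (1/4)·v_R² + (26/25)·v_R + (-1293/8000) = 0
  disc = (26/25)² − 4·(1/4)·(-1293/8000) = 49729/40000 ; √disc = 223/200
  v_R = (−(26/25) + 223/200) / (2·(1/4)) = 3/20 m/s
check:
stop time T_s = (3/20)/2 = 0.0750 s
robot in T_r: 0.1500·0.0400 = 0.0060 m
braking distance = 0.1500²/(2·2.0000) = 0.0056 m
human over T_r+T_s: 2.0000·(0.0400+0.0750) = 0.2300 m
C+Z_d+Z_r = 0.0800+0.0050+0.0000 = 0.0850 m
sum ≈ 0.0060+0.0056+0.2300+0.0850 ≈ 0.3266 m = S ✓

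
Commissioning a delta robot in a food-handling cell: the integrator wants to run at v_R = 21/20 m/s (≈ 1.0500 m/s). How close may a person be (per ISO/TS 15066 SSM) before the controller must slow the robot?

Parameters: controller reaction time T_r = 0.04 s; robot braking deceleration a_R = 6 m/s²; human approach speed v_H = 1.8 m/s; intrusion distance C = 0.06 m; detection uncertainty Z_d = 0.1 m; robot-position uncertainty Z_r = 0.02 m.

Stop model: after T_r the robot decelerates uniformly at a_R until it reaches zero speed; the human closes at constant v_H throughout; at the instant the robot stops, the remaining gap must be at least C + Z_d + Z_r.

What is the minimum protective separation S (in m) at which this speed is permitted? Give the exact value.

S_min = 5607/8000 m = 0.7009 m

braking lasts T_s = (21/20)/6 = 0.1750 s
robot covers v_R·T_r = 1.0500·0.0400 = 0.0420 m before braking
robot covers 1.0500·0.1750 − ½·6.0000·0.1750² = 0.0919 m while stopping
person approaches 1.8000·(0.0400+0.1750) = 0.3870 m
C+Z_d+Z_r = 0.0600+0.1000+0.0200 = 0.1800 m
S_min ≈ 0.0420+0.0919+0.3870+0.1800  ⇒  S_min = 5607/8000 m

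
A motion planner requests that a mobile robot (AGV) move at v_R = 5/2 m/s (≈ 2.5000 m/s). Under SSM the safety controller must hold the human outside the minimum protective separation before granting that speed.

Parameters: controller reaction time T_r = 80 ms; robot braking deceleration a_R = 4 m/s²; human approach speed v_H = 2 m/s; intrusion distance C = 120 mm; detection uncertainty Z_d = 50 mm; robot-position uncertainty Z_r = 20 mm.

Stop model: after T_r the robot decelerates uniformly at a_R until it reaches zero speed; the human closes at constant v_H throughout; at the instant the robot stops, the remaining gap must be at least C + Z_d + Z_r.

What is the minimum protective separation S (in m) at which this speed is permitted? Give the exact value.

S_min = 413/160 m = 2.5812 m

braking lasts T_s = (5/2)/4 = 0.6250 s
robot in T_r: 2.5000·0.0800 = 0.2000 m
braking distance = 2.5000²/(2·4.0000) = 0.7812 m
person approaches 2.0000·(0.0800+0.6250) = 1.4100 m
residual clearance needed = 0.1200+0.0500+0.0200 = 0.1900 m
S_min ≈ 0.2000+0.7812+1.4100+0.1900  ⇒  S_min = 413/160 m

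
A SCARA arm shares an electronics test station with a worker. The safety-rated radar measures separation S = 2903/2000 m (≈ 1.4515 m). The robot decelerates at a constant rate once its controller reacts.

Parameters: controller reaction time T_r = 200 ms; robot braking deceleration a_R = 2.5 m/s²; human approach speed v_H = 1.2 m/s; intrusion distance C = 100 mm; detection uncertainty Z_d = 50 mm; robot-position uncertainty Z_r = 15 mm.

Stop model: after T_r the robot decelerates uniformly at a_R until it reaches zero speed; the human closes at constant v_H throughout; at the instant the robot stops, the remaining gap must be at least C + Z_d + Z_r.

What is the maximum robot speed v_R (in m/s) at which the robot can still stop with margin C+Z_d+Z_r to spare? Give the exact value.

at the boundary: (1/5)·v² + (17/25)·v + (-2093/2000) = 0
  disc = (17/25)² − 4·(1/5)·(-2093/2000) = 3249/2500 ; √disc = 57/50
  v_R = (−(17/25) + 57/50) / (2·(1/5)) = 23/20 m/s
check:
stop time T_s = (23/20)/(5/2) = 0.4600 s
robot in T_r: 1.1500·0.2000 = 0.2300 m
robot covers 1.1500·0.4600 − ½·2.5000·0.4600² = 0.2645 m while stopping
human closes 1.2000·0.6600 = 0.7920 m
C+Z_d+Z_r = 0.1000+0.0500+0.0150 = 0.1650 m
sum ≈ 0.2300+0.2645+0.7920+0.1650 ≈ 1.4515 m = S ✓

v_R_max = 23/20 m/s = 1.1500 m/s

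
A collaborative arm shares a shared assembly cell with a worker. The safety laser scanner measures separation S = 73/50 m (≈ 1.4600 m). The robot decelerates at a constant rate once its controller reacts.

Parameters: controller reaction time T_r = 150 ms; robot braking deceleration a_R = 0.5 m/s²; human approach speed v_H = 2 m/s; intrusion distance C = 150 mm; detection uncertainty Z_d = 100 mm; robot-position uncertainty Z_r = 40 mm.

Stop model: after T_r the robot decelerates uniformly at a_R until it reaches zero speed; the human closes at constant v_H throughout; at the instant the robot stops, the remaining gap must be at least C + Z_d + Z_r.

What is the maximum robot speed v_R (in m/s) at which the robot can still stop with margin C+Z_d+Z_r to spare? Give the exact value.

v_R_max = 1/5 m/s = 0.2000 m/s

quadratic (1)·v² + (83/20)·v + (-87/100) = 0
  disc = (83/20)² − 4·(1)·(-87/100) = 8281/400 ; √disc = 91/20
  v_R = (−(83/20) + 91/20) / (2·(1)) = 1/5 m/s
check:
braking lasts T_s = (1/5)/(1/2) = 0.4000 s
reaction-phase robot travel = 0.2000·0.1500 = 0.0300 m
robot covers 0.2000·0.4000 − ½·0.5000·0.4000² = 0.0400 m while stopping
human over T_r+T_s: 2.0000·(0.1500+0.4000) = 1.1000 m
residual clearance needed = 0.1500+0.1000+0.0400 = 0.2900 m
sum ≈ 0.0300+0.0400+1.1000+0.2900 ≈ 1.4600 m = S ✓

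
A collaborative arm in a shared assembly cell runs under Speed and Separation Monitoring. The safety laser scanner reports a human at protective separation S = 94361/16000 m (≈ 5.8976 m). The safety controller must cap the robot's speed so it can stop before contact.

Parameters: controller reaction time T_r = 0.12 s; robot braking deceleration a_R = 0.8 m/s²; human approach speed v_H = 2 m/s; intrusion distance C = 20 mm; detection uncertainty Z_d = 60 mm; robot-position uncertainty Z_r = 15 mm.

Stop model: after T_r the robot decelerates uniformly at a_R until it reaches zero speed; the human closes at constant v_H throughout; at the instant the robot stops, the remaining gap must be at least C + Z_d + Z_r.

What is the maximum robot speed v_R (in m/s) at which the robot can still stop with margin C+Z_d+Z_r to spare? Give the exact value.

quadratic (5/8)·v² + (131/50)·v + (-89001/16000) = 0
  disc = (131/50)² − 4·(5/8)·(-89001/16000) = 3323329/160000 ; √disc = 1823/400
  v_R = (−(131/50) + 1823/400) / (2·(5/8)) = 31/20 m/s
check:
stop time T_s = (31/20)/(4/5) = 1.9375 s
robot covers v_R·T_r = 1.5500·0.1200 = 0.1860 m before braking
braking distance = 1.5500²/(2·0.8000) = 1.5016 m
person approaches 2.0000·(0.1200+1.9375) = 4.1150 m
C+Z_d+Z_r = 0.0200+0.0600+0.0150 = 0.0950 m
sum ≈ 0.1860+1.5016+4.1150+0.0950 ≈ 5.8976 m = S ✓

v_R_max = 31/20 m/s = 1.5500 m/s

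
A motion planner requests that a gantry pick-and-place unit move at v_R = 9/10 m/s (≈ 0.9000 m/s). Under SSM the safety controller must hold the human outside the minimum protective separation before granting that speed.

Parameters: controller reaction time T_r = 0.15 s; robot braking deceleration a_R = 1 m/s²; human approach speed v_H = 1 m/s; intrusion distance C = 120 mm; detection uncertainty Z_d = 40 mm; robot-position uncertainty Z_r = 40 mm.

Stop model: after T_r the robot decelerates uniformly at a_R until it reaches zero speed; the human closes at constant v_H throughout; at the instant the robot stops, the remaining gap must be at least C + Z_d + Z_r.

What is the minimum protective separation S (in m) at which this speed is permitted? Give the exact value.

braking lasts T_s = (9/10)/1 = 0.9000 s
reaction-phase robot travel = 0.9000·0.1500 = 0.1350 m
robot under decel: 0.9000²/(2·1.0000) = 0.4050 m
person approaches 1.0000·(0.1500+0.9000) = 1.0500 m
C+Z_d+Z_r = 0.1200+0.0400+0.0400 = 0.2000 m
S_min ≈ 0.1350+0.4050+1.0500+0.2000  ⇒  S_min = 179/100 m

S_min = 179/100 m = 1.7900 m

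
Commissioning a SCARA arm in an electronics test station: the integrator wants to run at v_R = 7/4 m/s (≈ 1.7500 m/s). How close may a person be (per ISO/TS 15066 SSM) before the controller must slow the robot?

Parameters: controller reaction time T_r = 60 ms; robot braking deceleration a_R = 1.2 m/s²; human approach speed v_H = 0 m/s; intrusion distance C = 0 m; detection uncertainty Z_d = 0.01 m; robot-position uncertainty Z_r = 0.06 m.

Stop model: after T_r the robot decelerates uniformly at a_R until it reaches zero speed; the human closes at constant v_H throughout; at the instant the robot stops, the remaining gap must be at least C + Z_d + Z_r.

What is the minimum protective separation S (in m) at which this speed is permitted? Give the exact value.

stop time T_s = (7/4)/(6/5) = 1.4583 s
robot covers v_R·T_r = 1.7500·0.0600 = 0.1050 m before braking
braking distance = 1.7500²/(2·1.2000) = 1.2760 m
person approaches 0.0000·(0.0600+1.4583) = 0.0000 m
residual clearance needed = 0.0000+0.0100+0.0600 = 0.0700 m
S_min ≈ 0.1050+1.2760+0.0000+0.0700  ⇒  S_min = 1393/960 m

S_min = 1393/960 m = 1.4510 m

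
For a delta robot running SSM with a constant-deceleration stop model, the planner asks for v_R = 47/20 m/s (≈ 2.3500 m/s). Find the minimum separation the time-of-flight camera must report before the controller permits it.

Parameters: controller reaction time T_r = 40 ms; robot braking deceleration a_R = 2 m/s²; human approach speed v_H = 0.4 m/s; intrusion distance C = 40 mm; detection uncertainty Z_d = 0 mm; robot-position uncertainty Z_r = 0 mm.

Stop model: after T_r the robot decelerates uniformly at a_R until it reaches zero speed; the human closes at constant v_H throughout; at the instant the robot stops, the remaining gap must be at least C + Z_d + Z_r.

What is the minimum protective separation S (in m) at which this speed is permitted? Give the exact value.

S_min = 3201/1600 m = 2.0006 m

braking lasts T_s = (47/20)/2 = 1.1750 s
robot in T_r: 2.3500·0.0400 = 0.0940 m
braking distance = 2.3500²/(2·2.0000) = 1.3806 m
person approaches 0.4000·(0.0400+1.1750) = 0.4860 m
C+Z_d+Z_r = 0.0400+0.0000+0.0000 = 0.0400 m
S_min ≈ 0.0940+1.3806+0.4860+0.0400  ⇒  S_min = 3201/1600 m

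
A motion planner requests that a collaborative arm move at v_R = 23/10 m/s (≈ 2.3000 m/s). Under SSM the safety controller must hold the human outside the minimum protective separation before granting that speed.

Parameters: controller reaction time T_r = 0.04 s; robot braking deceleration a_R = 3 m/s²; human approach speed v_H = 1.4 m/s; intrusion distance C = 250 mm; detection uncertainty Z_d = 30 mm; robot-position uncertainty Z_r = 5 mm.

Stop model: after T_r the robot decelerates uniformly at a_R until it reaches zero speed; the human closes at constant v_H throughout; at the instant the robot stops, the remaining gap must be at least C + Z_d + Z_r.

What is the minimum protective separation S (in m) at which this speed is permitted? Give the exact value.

stop time T_s = (23/10)/3 = 0.7667 s
reaction-phase robot travel = 2.3000·0.0400 = 0.0920 m
robot covers 2.3000·0.7667 − ½·3.0000·0.7667² = 0.8817 m while stopping
human over T_r+T_s: 1.4000·(0.0400+0.7667) = 1.1293 m
residual clearance needed = 0.2500+0.0300+0.0050 = 0.2850 m
S_min ≈ 0.0920+0.8817+1.1293+0.2850  ⇒  S_min = 597/250 m

S_min = 597/250 m = 2.3880 m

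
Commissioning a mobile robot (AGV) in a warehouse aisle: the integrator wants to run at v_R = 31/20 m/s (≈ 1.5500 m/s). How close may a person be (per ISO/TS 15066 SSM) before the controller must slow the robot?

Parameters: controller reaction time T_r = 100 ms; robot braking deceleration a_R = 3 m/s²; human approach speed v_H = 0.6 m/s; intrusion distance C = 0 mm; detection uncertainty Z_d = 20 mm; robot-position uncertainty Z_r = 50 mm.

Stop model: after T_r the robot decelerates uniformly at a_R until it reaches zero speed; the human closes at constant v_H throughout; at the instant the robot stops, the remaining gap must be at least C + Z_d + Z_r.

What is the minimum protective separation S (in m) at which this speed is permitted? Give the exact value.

T_s = v_R/a_R = (31/20)/3 = 0.5167 s
reaction-phase robot travel = 1.5500·0.1000 = 0.1550 m
robot covers 1.5500·0.5167 − ½·3.0000·0.5167² = 0.4004 m while stopping
person approaches 0.6000·(0.1000+0.5167) = 0.3700 m
C+Z_d+Z_r = 0.0000+0.0200+0.0500 = 0.0700 m
S_min ≈ 0.1550+0.4004+0.3700+0.0700  ⇒  S_min = 2389/2400 m

S_min = 2389/2400 m = 0.9954 m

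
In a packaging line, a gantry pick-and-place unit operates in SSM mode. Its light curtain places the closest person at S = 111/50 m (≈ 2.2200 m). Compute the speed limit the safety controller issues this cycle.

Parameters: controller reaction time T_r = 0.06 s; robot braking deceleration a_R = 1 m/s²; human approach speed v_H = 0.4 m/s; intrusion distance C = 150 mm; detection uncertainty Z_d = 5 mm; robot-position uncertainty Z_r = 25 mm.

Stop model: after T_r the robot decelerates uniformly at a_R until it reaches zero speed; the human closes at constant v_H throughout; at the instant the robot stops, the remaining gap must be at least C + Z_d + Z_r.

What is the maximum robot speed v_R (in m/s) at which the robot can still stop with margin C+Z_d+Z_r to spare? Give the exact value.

quadratic (1/2)·v² + (23/50)·v + (-252/125) = 0
  disc = (23/50)² − 4·(1/2)·(-252/125) = 10609/2500 ; √disc = 103/50
  v_R = (−(23/50) + 103/50) / (2·(1/2)) = 8/5 m/s
check:
stop time T_s = (8/5)/1 = 1.6000 s
reaction-phase robot travel = 1.6000·0.0600 = 0.0960 m
braking distance = 1.6000²/(2·1.0000) = 1.2800 m
person approaches 0.4000·(0.0600+1.6000) = 0.6640 m
residual clearance needed = 0.1500+0.0050+0.0250 = 0.1800 m
sum ≈ 0.0960+1.2800+0.6640+0.1800 ≈ 2.2200 m = S ✓

v_R_max = 8/5 m/s = 1.6000 m/s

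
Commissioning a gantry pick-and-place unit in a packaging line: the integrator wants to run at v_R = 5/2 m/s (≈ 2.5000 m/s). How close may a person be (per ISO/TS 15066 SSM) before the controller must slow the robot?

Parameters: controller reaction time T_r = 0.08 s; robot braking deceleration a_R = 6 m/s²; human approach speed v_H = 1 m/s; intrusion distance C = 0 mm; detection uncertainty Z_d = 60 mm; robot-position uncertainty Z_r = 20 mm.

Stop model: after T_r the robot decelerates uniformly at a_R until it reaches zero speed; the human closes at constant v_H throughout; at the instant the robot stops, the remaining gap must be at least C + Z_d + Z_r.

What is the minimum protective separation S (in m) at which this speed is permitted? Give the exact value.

stop time T_s = (5/2)/6 = 0.4167 s
robot in T_r: 2.5000·0.0800 = 0.2000 m
robot covers 2.5000·0.4167 − ½·6.0000·0.4167² = 0.5208 m while stopping
human closes 1.0000·0.4967 = 0.4967 m
margins: 0.0000+0.0600+0.0200 = 0.0800 m
S_min ≈ 0.2000+0.5208+0.4967+0.0800  ⇒  S_min = 519/400 m

S_min = 519/400 m = 1.2975 m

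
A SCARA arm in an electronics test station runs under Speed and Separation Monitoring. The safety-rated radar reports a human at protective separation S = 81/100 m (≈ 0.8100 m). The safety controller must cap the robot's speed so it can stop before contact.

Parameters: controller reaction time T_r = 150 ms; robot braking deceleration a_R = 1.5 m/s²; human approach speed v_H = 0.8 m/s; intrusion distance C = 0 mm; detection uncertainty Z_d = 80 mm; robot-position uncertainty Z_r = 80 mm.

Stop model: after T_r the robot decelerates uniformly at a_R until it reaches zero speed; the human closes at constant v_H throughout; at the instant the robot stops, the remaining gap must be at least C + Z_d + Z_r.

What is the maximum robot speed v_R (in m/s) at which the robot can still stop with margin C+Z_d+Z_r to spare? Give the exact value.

v_R_max = 3/5 m/s = 0.6000 m/s

collect terms ⇒ (1/3)·v_R² + (41/60)·v_R + (-53/100) = 0
  disc = (41/60)² − 4·(1/3)·(-53/100) = 169/144 ; √disc = 13/12
  v_R = (−(41/60) + 13/12) / (2·(1/3)) = 3/5 m/s
check:
stop time T_s = (3/5)/(3/2) = 0.4000 s
robot covers v_R·T_r = 0.6000·0.1500 = 0.0900 m before braking
braking distance = 0.6000²/(2·1.5000) = 0.1200 m
human closes 0.8000·0.5500 = 0.4400 m
C+Z_d+Z_r = 0.0000+0.0800+0.0800 = 0.1600 m
sum ≈ 0.0900+0.1200+0.4400+0.1600 ≈ 0.8100 m = S ✓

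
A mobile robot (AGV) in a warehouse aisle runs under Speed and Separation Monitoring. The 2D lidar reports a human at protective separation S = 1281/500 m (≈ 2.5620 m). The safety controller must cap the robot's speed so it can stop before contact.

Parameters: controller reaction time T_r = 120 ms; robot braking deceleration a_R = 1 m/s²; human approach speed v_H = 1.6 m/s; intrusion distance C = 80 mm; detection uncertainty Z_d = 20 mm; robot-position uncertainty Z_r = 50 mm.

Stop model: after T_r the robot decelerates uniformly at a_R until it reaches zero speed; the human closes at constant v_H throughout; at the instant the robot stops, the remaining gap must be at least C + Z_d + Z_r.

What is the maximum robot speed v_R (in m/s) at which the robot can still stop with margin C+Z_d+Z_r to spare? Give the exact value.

v_R_max = 1 m/s = 1.0000 m/s

quadratic (1/2)·v² + (43/25)·v + (-111/50) = 0
  disc = (43/25)² − 4·(1/2)·(-111/50) = 4624/625 ; √disc = 68/25
  v_R = (−(43/25) + 68/25) / (2·(1/2)) = 1 m/s
check:
braking lasts T_s = 1/1 = 1.0000 s
robot covers v_R·T_r = 1.0000·0.1200 = 0.1200 m before braking
robot under decel: 1.0000²/(2·1.0000) = 0.5000 m
human over T_r+T_s: 1.6000·(0.1200+1.0000) = 1.7920 m
C+Z_d+Z_r = 0.0800+0.0200+0.0500 = 0.1500 m
sum ≈ 0.1200+0.5000+1.7920+0.1500 ≈ 2.5620 m = S ✓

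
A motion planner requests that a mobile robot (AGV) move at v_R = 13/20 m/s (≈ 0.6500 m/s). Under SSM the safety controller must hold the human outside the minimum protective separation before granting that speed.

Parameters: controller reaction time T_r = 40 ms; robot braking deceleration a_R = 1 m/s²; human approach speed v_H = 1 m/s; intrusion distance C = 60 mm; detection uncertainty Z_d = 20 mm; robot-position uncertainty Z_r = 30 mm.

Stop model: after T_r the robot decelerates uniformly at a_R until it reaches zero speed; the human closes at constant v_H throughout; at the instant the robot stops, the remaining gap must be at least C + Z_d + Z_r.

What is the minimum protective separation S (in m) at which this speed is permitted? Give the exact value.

S_min = 4149/4000 m = 1.0373 m

stop time T_s = (13/20)/1 = 0.6500 s
reaction-phase robot travel = 0.6500·0.0400 = 0.0260 m
braking distance = 0.6500²/(2·1.0000) = 0.2112 m
human over T_r+T_s: 1.0000·(0.0400+0.6500) = 0.6900 m
residual clearance needed = 0.0600+0.0200+0.0300 = 0.1100 m
S_min ≈ 0.0260+0.2112+0.6900+0.1100  ⇒  S_min = 4149/4000 m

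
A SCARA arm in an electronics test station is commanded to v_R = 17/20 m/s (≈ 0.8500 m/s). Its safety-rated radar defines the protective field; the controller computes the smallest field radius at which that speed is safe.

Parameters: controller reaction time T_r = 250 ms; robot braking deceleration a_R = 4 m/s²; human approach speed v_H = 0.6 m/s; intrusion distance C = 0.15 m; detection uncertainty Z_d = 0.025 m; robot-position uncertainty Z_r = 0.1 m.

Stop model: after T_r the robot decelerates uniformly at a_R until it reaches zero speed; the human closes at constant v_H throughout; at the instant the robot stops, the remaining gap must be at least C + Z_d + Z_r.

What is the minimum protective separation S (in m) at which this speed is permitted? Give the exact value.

T_s = v_R/a_R = (17/20)/4 = 0.2125 s
reaction-phase robot travel = 0.8500·0.2500 = 0.2125 m
robot under decel: 0.8500²/(2·4.0000) = 0.0903 m
human closes 0.6000·0.4625 = 0.2775 m
C+Z_d+Z_r = 0.1500+0.0250+0.1000 = 0.2750 m
S_min ≈ 0.2125+0.0903+0.2775+0.2750  ⇒  S_min = 2737/3200 m

S_min = 2737/3200 m = 0.8553 m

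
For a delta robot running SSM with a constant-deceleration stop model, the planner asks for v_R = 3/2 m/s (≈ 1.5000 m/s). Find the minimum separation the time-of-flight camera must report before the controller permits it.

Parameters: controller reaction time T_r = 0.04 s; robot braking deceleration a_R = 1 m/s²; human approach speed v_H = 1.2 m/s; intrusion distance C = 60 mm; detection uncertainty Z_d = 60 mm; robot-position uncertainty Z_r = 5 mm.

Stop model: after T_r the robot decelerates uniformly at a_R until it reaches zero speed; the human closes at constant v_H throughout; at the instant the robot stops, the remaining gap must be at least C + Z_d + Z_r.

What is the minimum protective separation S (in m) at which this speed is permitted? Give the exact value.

braking lasts T_s = (3/2)/1 = 1.5000 s
reaction-phase robot travel = 1.5000·0.0400 = 0.0600 m
robot covers 1.5000·1.5000 − ½·1.0000·1.5000² = 1.1250 m while stopping
human closes 1.2000·1.5400 = 1.8480 m
residual clearance needed = 0.0600+0.0600+0.0050 = 0.1250 m
S_min ≈ 0.0600+1.1250+1.8480+0.1250  ⇒  S_min = 1579/500 m

S_min = 1579/500 m = 3.1580 m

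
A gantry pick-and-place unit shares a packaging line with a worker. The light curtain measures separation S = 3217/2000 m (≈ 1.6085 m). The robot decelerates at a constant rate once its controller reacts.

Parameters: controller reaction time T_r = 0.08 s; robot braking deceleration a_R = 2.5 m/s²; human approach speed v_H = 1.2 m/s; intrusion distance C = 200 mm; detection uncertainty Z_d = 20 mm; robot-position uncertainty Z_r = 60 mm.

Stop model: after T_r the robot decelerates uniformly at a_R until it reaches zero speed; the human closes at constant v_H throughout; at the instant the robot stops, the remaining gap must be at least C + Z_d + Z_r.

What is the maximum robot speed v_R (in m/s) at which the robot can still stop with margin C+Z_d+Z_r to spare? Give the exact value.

at the boundary: (1/5)·v² + (14/25)·v + (-493/400) = 0
  disc = (14/25)² − 4·(1/5)·(-493/400) = 3249/2500 ; √disc = 57/50
  v_R = (−(14/25) + 57/50) / (2·(1/5)) = 29/20 m/s
check:
braking lasts T_s = (29/20)/(5/2) = 0.5800 s
robot covers v_R·T_r = 1.4500·0.0800 = 0.1160 m before braking
robot covers 1.4500·0.5800 − ½·2.5000·0.5800² = 0.4205 m while stopping
human over T_r+T_s: 1.2000·(0.0800+0.5800) = 0.7920 m
C+Z_d+Z_r = 0.2000+0.0200+0.0600 = 0.2800 m
sum ≈ 0.1160+0.4205+0.7920+0.2800 ≈ 1.6085 m = S ✓

v_R_max = 29/20 m/s = 1.4500 m/s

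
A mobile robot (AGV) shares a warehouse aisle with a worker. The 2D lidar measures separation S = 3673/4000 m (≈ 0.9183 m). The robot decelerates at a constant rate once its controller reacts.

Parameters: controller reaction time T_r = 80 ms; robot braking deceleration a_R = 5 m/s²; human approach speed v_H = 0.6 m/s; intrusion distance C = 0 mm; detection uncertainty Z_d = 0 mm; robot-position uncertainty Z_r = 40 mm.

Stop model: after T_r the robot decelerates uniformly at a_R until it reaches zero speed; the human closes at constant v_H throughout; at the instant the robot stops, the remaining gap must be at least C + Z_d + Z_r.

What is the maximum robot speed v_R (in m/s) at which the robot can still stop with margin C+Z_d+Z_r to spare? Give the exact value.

collect terms ⇒ (1/10)·v_R² + (1/5)·v_R + (-3321/4000) = 0
  disc = (1/5)² − 4·(1/10)·(-3321/4000) = 3721/10000 ; √disc = 61/100
  v_R = (−(1/5) + 61/100) / (2·(1/10)) = 41/20 m/s
check:
braking lasts T_s = (41/20)/5 = 0.4100 s
robot covers v_R·T_r = 2.0500·0.0800 = 0.1640 m before braking
braking distance = 2.0500²/(2·5.0000) = 0.4203 m
person approaches 0.6000·(0.0800+0.4100) = 0.2940 m
margins: 0.0000+0.0000+0.0400 = 0.0400 m
sum ≈ 0.1640+0.4203+0.2940+0.0400 ≈ 0.9183 m = S ✓

v_R_max = 41/20 m/s = 2.0500 m/s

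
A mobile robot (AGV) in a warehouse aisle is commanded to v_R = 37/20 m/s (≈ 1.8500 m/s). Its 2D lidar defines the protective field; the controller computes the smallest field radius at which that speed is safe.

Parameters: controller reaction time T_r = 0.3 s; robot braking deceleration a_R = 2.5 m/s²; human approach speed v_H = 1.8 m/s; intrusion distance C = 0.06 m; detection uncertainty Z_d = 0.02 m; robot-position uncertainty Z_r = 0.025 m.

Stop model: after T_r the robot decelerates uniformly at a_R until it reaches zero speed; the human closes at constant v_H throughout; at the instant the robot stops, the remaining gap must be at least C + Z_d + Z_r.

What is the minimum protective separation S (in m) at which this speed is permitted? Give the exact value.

T_s = v_R/a_R = (37/20)/(5/2) = 0.7400 s
reaction-phase robot travel = 1.8500·0.3000 = 0.5550 m
braking distance = 1.8500²/(2·2.5000) = 0.6845 m
human closes 1.8000·1.0400 = 1.8720 m
margins: 0.0600+0.0200+0.0250 = 0.1050 m
S_min ≈ 0.5550+0.6845+1.8720+0.1050  ⇒  S_min = 6433/2000 m

S_min = 6433/2000 m = 3.2165 m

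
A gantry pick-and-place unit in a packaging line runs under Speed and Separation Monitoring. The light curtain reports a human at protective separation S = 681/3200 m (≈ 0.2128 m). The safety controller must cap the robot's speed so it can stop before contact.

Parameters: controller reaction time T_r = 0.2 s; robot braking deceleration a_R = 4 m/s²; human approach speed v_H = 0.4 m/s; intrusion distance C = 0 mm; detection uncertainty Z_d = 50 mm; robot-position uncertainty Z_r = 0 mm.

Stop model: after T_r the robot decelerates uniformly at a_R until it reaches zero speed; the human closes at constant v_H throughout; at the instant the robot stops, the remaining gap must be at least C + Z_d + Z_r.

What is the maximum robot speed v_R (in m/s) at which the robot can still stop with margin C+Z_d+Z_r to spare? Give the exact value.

at the boundary: (1/8)·v² + (3/10)·v + (-53/640) = 0
  disc = (3/10)² − 4·(1/8)·(-53/640) = 841/6400 ; √disc = 29/80
  v_R = (−(3/10) + 29/80) / (2·(1/8)) = 1/4 m/s
check:
braking lasts T_s = (1/4)/4 = 0.0625 s
robot covers v_R·T_r = 0.2500·0.2000 = 0.0500 m before braking
robot under decel: 0.2500²/(2·4.0000) = 0.0078 m
person approaches 0.4000·(0.2000+0.0625) = 0.1050 m
C+Z_d+Z_r = 0.0000+0.0500+0.0000 = 0.0500 m
sum ≈ 0.0500+0.0078+0.1050+0.0500 ≈ 0.2128 m = S ✓

v_R_max = 1/4 m/s = 0.2500 m/s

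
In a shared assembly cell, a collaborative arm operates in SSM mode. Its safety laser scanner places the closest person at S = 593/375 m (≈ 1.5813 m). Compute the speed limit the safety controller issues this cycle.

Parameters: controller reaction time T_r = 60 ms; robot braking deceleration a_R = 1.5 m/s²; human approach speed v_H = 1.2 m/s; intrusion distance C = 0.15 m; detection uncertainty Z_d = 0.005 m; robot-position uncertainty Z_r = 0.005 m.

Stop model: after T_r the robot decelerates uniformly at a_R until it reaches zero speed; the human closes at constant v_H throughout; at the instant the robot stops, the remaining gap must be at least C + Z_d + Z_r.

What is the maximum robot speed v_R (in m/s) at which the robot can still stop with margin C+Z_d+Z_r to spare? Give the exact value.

v_R_max = 11/10 m/s = 1.1000 m/s

collect terms ⇒ (1/3)·v_R² + (43/50)·v_R + (-506/375) = 0
  disc = (43/50)² − 4·(1/3)·(-506/375) = 57121/22500 ; √disc = 239/150
  v_R = (−(43/50) + 239/150) / (2·(1/3)) = 11/10 m/s
check:
braking lasts T_s = (11/10)/(3/2) = 0.7333 s
robot covers v_R·T_r = 1.1000·0.0600 = 0.0660 m before braking
robot covers 1.1000·0.7333 − ½·1.5000·0.7333² = 0.4033 m while stopping
human over T_r+T_s: 1.2000·(0.0600+0.7333) = 0.9520 m
residual clearance needed = 0.1500+0.0050+0.0050 = 0.1600 m
sum ≈ 0.0660+0.4033+0.9520+0.1600 ≈ 1.5813 m = S ✓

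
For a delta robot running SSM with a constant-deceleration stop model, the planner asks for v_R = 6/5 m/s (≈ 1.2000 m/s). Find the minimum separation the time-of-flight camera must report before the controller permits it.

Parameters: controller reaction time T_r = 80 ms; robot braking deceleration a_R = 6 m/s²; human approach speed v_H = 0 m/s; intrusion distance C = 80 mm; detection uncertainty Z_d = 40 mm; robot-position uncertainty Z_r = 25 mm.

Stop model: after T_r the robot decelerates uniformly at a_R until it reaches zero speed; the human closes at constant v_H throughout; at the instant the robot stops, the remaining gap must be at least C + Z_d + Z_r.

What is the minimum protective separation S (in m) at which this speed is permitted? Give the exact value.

braking lasts T_s = (6/5)/6 = 0.2000 s
robot in T_r: 1.2000·0.0800 = 0.0960 m
robot under decel: 1.2000²/(2·6.0000) = 0.1200 m
person approaches 0.0000·(0.0800+0.2000) = 0.0000 m
C+Z_d+Z_r = 0.0800+0.0400+0.0250 = 0.1450 m
S_min ≈ 0.0960+0.1200+0.0000+0.1450  ⇒  S_min = 361/1000 m

S_min = 361/1000 m = 0.3610 m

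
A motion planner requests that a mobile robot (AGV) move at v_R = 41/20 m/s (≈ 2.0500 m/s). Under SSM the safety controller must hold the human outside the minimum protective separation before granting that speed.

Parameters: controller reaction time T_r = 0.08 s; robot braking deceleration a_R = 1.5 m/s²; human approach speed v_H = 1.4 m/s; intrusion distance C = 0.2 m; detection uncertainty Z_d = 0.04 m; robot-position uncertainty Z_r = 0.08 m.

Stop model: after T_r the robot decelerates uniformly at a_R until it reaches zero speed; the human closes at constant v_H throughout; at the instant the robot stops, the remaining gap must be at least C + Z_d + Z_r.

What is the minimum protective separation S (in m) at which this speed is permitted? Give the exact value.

braking lasts T_s = (41/20)/(3/2) = 1.3667 s
robot covers v_R·T_r = 2.0500·0.0800 = 0.1640 m before braking
robot covers 2.0500·1.3667 − ½·1.5000·1.3667² = 1.4008 m while stopping
human closes 1.4000·1.4467 = 2.0253 m
margins: 0.2000+0.0400+0.0800 = 0.3200 m
S_min ≈ 0.1640+1.4008+2.0253+0.3200  ⇒  S_min = 23461/6000 m

S_min = 23461/6000 m = 3.9102 m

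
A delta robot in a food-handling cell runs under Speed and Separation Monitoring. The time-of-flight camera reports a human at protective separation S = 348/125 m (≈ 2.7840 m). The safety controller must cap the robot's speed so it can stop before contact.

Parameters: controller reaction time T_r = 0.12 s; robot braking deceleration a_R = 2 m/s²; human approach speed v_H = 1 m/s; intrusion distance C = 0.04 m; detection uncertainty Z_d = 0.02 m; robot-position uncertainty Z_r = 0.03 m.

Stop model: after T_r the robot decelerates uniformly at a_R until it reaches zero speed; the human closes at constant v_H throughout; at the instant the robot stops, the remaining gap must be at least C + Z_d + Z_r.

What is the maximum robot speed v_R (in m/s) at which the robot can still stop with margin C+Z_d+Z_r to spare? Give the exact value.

collect terms ⇒ (1/4)·v_R² + (31/50)·v_R + (-1287/500) = 0
  disc = (31/50)² − 4·(1/4)·(-1287/500) = 1849/625 ; √disc = 43/25
  v_R = (−(31/50) + 43/25) / (2·(1/4)) = 11/5 m/s
check:
stop time T_s = (11/5)/2 = 1.1000 s
robot in T_r: 2.2000·0.1200 = 0.2640 m
robot under decel: 2.2000²/(2·2.0000) = 1.2100 m
human over T_r+T_s: 1.0000·(0.1200+1.1000) = 1.2200 m
C+Z_d+Z_r = 0.0400+0.0200+0.0300 = 0.0900 m
sum ≈ 0.2640+1.2100+1.2200+0.0900 ≈ 2.7840 m = S ✓

v_R_max = 11/5 m/s = 2.2000 m/s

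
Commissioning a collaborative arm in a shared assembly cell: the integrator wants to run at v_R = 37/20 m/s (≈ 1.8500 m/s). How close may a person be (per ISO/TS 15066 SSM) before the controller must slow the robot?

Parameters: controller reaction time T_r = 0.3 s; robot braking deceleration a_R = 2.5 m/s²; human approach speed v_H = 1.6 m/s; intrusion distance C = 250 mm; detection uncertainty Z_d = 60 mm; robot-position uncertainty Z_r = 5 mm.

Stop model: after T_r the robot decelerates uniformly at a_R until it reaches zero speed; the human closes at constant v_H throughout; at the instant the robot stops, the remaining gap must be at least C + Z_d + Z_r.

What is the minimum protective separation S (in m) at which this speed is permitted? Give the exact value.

S_min = 6437/2000 m = 3.2185 m

T_s = v_R/a_R = (37/20)/(5/2) = 0.7400 s
robot covers v_R·T_r = 1.8500·0.3000 = 0.5550 m before braking
robot under decel: 1.8500²/(2·2.5000) = 0.6845 m
human over T_r+T_s: 1.6000·(0.3000+0.7400) = 1.6640 m
C+Z_d+Z_r = 0.2500+0.0600+0.0050 = 0.3150 m
S_min ≈ 0.5550+0.6845+1.6640+0.3150  ⇒  S_min = 6437/2000 m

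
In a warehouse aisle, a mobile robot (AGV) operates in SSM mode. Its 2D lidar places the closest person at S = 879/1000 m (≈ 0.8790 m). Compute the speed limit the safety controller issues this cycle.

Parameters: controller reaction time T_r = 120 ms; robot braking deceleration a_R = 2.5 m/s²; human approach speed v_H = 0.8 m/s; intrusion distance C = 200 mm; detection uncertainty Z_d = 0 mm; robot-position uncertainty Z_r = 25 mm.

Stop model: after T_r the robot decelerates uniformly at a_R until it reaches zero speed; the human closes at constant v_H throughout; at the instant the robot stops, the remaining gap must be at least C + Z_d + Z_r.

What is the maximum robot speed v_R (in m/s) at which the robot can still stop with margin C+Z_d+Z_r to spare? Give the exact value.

v_R_max = 9/10 m/s = 0.9000 m/s

collect terms ⇒ (1/5)·v_R² + (11/25)·v_R + (-279/500) = 0
  disc = (11/25)² − 4·(1/5)·(-279/500) = 16/25 ; √disc = 4/5
  v_R = (−(11/25) + 4/5) / (2·(1/5)) = 9/10 m/s
check:
stop time T_s = (9/10)/(5/2) = 0.3600 s
robot in T_r: 0.9000·0.1200 = 0.1080 m
braking distance = 0.9000²/(2·2.5000) = 0.1620 m
human over T_r+T_s: 0.8000·(0.1200+0.3600) = 0.3840 m
residual clearance needed = 0.2000+0.0000+0.0250 = 0.2250 m
sum ≈ 0.1080+0.1620+0.3840+0.2250 ≈ 0.8790 m = S ✓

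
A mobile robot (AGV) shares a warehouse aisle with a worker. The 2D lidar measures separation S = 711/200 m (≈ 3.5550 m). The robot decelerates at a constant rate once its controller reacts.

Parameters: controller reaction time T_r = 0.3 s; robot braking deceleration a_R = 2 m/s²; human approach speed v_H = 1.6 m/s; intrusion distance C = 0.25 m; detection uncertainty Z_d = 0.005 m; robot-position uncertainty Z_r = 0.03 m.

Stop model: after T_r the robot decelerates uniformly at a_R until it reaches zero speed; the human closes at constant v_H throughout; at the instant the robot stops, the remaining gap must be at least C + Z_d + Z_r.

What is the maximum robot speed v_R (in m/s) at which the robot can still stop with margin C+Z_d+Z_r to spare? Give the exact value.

v_R_max = 9/5 m/s = 1.8000 m/s

quadratic (1/4)·v² + (11/10)·v + (-279/100) = 0
  disc = (11/10)² − 4·(1/4)·(-279/100) = 4 ; √disc = 2
  v_R = (−(11/10) + 2) / (2·(1/4)) = 9/5 m/s
check:
braking lasts T_s = (9/5)/2 = 0.9000 s
reaction-phase robot travel = 1.8000·0.3000 = 0.5400 m
robot under decel: 1.8000²/(2·2.0000) = 0.8100 m
person approaches 1.6000·(0.3000+0.9000) = 1.9200 m
residual clearance needed = 0.2500+0.0050+0.0300 = 0.2850 m
sum ≈ 0.5400+0.8100+1.9200+0.2850 ≈ 3.5550 m = S ✓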